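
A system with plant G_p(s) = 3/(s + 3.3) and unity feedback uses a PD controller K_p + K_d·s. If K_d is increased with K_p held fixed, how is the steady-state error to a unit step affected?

unchanged

At s = 0 the derivative term contributes nothing: C(0) = K_p regardless of K_d, so K_pos = K_p·G_p(0) and e_ss are unchanged.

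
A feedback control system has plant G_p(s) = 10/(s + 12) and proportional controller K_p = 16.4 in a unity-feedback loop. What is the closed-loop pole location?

s = -176

Closed-loop transfer function: T(s) = K_p·G_p(s)/(1 + K_p·G_p(s)) = 164/(s + 12 + 164) = 164/(s + 176).
The closed-loop pole is at s = −176.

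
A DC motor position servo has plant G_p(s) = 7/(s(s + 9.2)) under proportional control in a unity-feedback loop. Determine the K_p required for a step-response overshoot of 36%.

K_p = 31.6

From %OS = 100·exp(−πζ/√(1−ζ²)) = 36%, ζ = −ln(0.36)/√(π²+ln²(0.36)) = 0.3093.
Characteristic equation s² + 9.2s + 7K_p = 0 gives ζ = 9.2/(2√(7K_p)).
Setting ζ = 0.3093: √(7K_p) = 9.2/(2·0.3093) = 14.87, so K_p = 221.2/7 = 31.6.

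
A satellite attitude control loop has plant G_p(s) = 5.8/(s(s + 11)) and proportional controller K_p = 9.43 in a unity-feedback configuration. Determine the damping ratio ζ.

ζ = 0.744

With unity feedback the closed-loop characteristic equation is s² + 11s + 9.43·5.8 = s² + 11s + 54.69 = 0.
Matching s² + 2ζω_n s + ω_n²: ω_n = √54.69 = 7.396 rad/s and 2ζω_n = 11, so ζ = 11/(2·7.396) = 0.744.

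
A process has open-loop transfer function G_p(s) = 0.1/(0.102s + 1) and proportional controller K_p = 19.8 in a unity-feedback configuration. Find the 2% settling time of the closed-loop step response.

T_s ≈ 0.137 s

Closed loop: T(s) = K_p·G_p/(1+K_p·G_p) = 1.98/(0.102s + 1 + 1.98), with pole at s = −(1 + 1.98)/0.102 = −29.22.
τ = 1/29.22 = 0.03423 s, so 2% settling time ≈ 4τ = 0.137 s.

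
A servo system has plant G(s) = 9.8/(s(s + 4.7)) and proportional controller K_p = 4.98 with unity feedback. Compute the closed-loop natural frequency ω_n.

1 + K_p·G(s) = 0 gives s² + 4.7s + 48.8 = 0.
So ω_n² = 48.8 ⇒ ω_n = 6.986 rad/s, and ζ = 4.7/(2ω_n) = 0.336.

ω_n = 6.99 rad/s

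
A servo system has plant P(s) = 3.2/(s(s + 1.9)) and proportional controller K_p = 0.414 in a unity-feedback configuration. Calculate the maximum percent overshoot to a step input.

1.01%

The closed-loop denominator s² + 1.9s + 1.325 gives ω_n = √1.325 = 1.151 and ζ = 1.9/(2ω_n) = 0.8254.
%OS = 100·exp(−πζ/√(1−ζ²)) = 100·exp(−π·0.8254/√0.3188) = 1.01%.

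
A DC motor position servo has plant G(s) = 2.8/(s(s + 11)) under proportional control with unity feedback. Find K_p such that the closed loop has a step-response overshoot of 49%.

K_p = 220

From %OS = 100·exp(−πζ/√(1−ζ²)) = 49%, ζ = −ln(0.49)/√(π²+ln²(0.49)) = 0.2214.
Characteristic equation s² + 11s + 2.8K_p = 0 gives ζ = 11/(2√(2.8K_p)).
Setting ζ = 0.2214: √(2.8K_p) = 11/(2·0.2214) = 24.84, so K_p = 617/2.8 = 220.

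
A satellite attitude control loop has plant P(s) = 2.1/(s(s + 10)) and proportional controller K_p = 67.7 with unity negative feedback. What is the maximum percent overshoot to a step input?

The closed-loop denominator s² + 10s + 142.2 gives ω_n = √142.2 = 11.92 and ζ = 10/(2ω_n) = 0.4193.
%OS = 100·exp(−πζ/√(1−ζ²)) = 100·exp(−π·0.4193/√0.8242) = 23.4%.

23.4%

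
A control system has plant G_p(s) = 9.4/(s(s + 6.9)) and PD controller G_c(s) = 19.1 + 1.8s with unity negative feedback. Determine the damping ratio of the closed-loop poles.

ζ = 0.889

Forward path: (19.1 + 1.8s)·9.4/(s(s+6.9)). The closed-loop characteristic equation is s² + (6.9 + 9.4·1.8)s + 9.4·19.1 = 0.
That is s² + 23.82s + 179.5 = 0, so ω_n = 13.4 rad/s and ζ = 23.82/(2·13.4) = 0.8889.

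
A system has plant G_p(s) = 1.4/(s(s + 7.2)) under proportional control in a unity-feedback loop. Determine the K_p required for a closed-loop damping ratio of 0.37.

Closed-loop characteristic equation: s² + 7.2s + K_p·1.4 = 0.
So ω_n = √(1.4K_p) and 2ζω_n = 7.2, giving ζ = 7.2/(2√(1.4K_p)).
Setting ζ = 0.37: √(1.4K_p) = 7.2/(2·0.37) = 9.73, so K_p = 94.67/1.4 = 67.6.

K_p = 67.6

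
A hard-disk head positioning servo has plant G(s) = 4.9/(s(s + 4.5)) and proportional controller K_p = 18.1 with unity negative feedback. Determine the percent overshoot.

Closed-loop characteristic equation: s² + 4.5s + 88.69 = 0, so ω_n = 9.418 rad/s and ζ = 4.5/(2·9.418) = 0.2389.
%OS = 100·exp(−πζ/√(1−ζ²)) = 100·exp(−π·0.2389/√0.9429) = 46.2%.

46.2%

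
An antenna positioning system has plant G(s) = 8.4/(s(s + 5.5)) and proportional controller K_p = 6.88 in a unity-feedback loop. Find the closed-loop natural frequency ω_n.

1 + K_p·G(s) = 0 gives s² + 5.5s + 57.79 = 0.
So ω_n² = 57.79 ⇒ ω_n = 7.602 rad/s, and ζ = 5.5/(2ω_n) = 0.362.

ω_n = 7.6 rad/s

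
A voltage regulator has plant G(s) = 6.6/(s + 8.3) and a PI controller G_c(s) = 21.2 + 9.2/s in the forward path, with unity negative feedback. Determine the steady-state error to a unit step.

0

The open loop G_c(s)G(s) has a pole at the origin (type 1), so the static position error constant is infinite and e_ss = 1/(1+∞) = 0.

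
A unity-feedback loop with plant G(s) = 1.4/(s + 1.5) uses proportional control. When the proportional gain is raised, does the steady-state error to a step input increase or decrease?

decrease

The position error constant K_pos = K_p·G(0) grows with K_p, and e_ss = 1/(1+K_pos) falls.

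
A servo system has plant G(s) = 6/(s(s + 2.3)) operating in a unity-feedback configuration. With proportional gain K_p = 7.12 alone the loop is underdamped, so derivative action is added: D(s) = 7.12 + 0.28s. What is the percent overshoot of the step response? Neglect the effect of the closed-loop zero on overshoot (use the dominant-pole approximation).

Forward path: (7.12 + 0.28s)·6/(s(s+2.3)). The closed-loop characteristic equation is s² + (2.3 + 6·0.28)s + 6·7.12 = 0.
That is s² + 3.98s + 42.72 = 0, so ω_n = 6.536 rad/s and ζ = 3.98/(2·6.536) = 0.3045.
%OS = 100·exp(−πζ/√(1−ζ²)) = 36.6%.

36.6%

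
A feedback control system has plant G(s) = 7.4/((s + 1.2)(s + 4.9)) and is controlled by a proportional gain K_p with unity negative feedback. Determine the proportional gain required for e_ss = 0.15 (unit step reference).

For a type-0 loop with proportional control, e_ss = 1/(1 + K_p·G(0)).
G(0) = 1.259. Require 1/(1 + K_p·1.259) = 0.15, so 1 + 1.259·K_p = 6.667.
K_p = (6.667 − 1)/1.259 = 4.5.

K_p = 4.5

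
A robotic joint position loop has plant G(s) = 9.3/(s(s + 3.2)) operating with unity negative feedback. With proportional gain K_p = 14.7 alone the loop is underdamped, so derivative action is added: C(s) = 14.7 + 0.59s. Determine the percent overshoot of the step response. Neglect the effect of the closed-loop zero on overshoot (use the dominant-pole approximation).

Forward path: (14.7 + 0.59s)·9.3/(s(s+3.2)). The closed-loop characteristic equation is s² + (3.2 + 9.3·0.59)s + 9.3·14.7 = 0.
That is s² + 8.687s + 136.7 = 0, so ω_n = 11.69 rad/s and ζ = 8.687/(2·11.69) = 0.3715.
%OS = 100·exp(−πζ/√(1−ζ²)) = 28.5%.

28.5%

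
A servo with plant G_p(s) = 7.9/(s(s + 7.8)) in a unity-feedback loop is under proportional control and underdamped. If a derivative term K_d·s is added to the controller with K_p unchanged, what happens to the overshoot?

decrease

With PD the characteristic equation becomes s² + (a + K·K_d)s + K·K_p = 0; the damping term grows, ζ rises, overshoot falls.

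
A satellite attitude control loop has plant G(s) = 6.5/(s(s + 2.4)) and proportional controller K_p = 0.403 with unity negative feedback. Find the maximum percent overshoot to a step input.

3.11%

Closed-loop characteristic equation: s² + 2.4s + 2.62 = 0, so ω_n = 1.618 rad/s and ζ = 2.4/(2·1.618) = 0.7414.
%OS = 100·exp(−πζ/√(1−ζ²)) = 100·exp(−π·0.7414/√0.4503) = 3.11%.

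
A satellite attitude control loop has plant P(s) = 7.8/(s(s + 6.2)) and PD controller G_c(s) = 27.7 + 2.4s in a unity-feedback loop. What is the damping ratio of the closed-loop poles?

Forward path: (27.7 + 2.4s)·7.8/(s(s+6.2)). The closed-loop characteristic equation is s² + (6.2 + 7.8·2.4)s + 7.8·27.7 = 0.
That is s² + 24.92s + 216.1 = 0, so ω_n = 14.7 rad/s and ζ = 24.92/(2·14.7) = 0.8477.

ζ = 0.848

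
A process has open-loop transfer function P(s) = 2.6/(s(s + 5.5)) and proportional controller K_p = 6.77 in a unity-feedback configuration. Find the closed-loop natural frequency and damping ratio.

ω_n = 4.2 rad/s, ζ = 0.655

The closed-loop denominator is s(s+5.5) + 6.77·2.6 = s² + 5.5s + 17.6.
So ω_n² = 17.6 ⇒ ω_n = 4.195 rad/s, and ζ = 5.5/(2ω_n) = 0.655.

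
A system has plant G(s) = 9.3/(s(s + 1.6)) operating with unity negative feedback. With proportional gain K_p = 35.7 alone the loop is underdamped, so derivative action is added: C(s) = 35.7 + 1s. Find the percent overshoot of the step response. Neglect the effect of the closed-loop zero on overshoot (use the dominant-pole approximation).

Forward path: (35.7 + 1s)·9.3/(s(s+1.6)). The closed-loop characteristic equation is s² + (1.6 + 9.3·1)s + 9.3·35.7 = 0.
That is s² + 10.9s + 332 = 0, so ω_n = 18.22 rad/s and ζ = 10.9/(2·18.22) = 0.2991.
%OS = 100·exp(−πζ/√(1−ζ²)) = 37.4%.

37.4%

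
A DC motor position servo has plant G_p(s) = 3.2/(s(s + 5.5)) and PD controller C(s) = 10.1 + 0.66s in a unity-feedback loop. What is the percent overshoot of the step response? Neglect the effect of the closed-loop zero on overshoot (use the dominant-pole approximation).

Forward path: (10.1 + 0.66s)·3.2/(s(s+5.5)). The closed-loop characteristic equation is s² + (5.5 + 3.2·0.66)s + 3.2·10.1 = 0.
That is s² + 7.612s + 32.32 = 0, so ω_n = 5.685 rad/s and ζ = 7.612/(2·5.685) = 0.6695.
%OS = 100·exp(−πζ/√(1−ζ²)) = 5.89%.

5.89%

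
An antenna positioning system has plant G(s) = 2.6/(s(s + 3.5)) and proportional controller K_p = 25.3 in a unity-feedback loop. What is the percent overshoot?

49.9%

The closed-loop denominator s² + 3.5s + 65.78 gives ω_n = √65.78 = 8.11 and ζ = 3.5/(2ω_n) = 0.2158.
%OS = 100·exp(−πζ/√(1−ζ²)) = 100·exp(−π·0.2158/√0.9534) = 49.9%.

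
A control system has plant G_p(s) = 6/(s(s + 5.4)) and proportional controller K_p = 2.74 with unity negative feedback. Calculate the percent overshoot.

The closed-loop denominator s² + 5.4s + 16.44 gives ω_n = √16.44 = 4.055 and ζ = 5.4/(2ω_n) = 0.6659.
%OS = 100·exp(−πζ/√(1−ζ²)) = 100·exp(−π·0.6659/√0.5566) = 6.06%.

6.06%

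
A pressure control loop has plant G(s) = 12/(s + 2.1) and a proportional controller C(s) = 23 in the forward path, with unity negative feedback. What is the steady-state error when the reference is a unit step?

0.00755

The loop is type 0. Static position error constant K_pos = C(0)·G(0) = 23·5.714 = 131.4.
Steady-state error to a unit step: e_ss = 1/(1+K_pos) = 1/132.4 = 0.00755.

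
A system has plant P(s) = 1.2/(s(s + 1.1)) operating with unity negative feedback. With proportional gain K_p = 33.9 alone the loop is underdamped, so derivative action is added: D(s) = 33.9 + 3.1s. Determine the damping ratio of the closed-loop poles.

Forward path: (33.9 + 3.1s)·1.2/(s(s+1.1)). The closed-loop characteristic equation is s² + (1.1 + 1.2·3.1)s + 1.2·33.9 = 0.
That is s² + 4.82s + 40.68 = 0, so ω_n = 6.378 rad/s and ζ = 4.82/(2·6.378) = 0.3779.

ζ = 0.378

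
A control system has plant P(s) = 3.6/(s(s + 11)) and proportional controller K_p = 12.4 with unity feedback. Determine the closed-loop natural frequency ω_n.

ω_n = 6.68 rad/s

The closed-loop denominator is s(s+11) + 12.4·3.6 = s² + 11s + 44.64.
Matching s² + 2ζω_n s + ω_n²: ω_n = √44.64 = 6.681 rad/s and 2ζω_n = 11, so ζ = 11/(2·6.681) = 0.823.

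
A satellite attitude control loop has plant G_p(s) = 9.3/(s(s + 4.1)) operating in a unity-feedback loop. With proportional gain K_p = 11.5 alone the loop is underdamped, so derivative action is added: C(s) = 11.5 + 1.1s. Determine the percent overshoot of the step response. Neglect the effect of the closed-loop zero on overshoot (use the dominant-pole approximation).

Forward path: (11.5 + 1.1s)·9.3/(s(s+4.1)). The closed-loop characteristic equation is s² + (4.1 + 9.3·1.1)s + 9.3·11.5 = 0.
That is s² + 14.33s + 107 = 0, so ω_n = 10.34 rad/s and ζ = 14.33/(2·10.34) = 0.6928.
%OS = 100·exp(−πζ/√(1−ζ²)) = 4.89%.

4.89%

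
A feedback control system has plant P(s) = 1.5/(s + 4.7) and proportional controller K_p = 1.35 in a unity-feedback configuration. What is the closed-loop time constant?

Closed-loop transfer function: T(s) = K_p·P(s)/(1 + K_p·P(s)) = 2.025/(s + 4.7 + 2.025) = 2.025/(s + 6.725).
Time constant τ = 1/6.725 = 0.149 s.

τ = 0.149 s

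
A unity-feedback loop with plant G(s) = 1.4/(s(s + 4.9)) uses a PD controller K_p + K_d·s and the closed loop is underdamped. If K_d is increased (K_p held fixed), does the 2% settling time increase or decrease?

Characteristic equation s² + (4.9 + 1.4K_d)s + 1.4K_p = 0: raising K_d increases ζω_n = (4.9+1.4K_d)/2 while the loop stays underdamped, so T_s ≈ 4/(ζω_n) decreases.

decrease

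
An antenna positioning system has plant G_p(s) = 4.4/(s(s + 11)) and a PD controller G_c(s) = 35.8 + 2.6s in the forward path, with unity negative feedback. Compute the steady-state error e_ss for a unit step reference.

The open loop G_c(s)G_p(s) has a pole at the origin (type 1), so the static position error constant is infinite and e_ss = 1/(1+∞) = 0.

0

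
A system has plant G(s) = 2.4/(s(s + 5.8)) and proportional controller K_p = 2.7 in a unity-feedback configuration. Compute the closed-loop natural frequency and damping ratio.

ω_n = 2.55 rad/s, ζ = 1.14

1 + K_p·G(s) = 0 gives s² + 5.8s + 6.48 = 0.
Matching s² + 2ζω_n s + ω_n²: ω_n = √6.48 = 2.546 rad/s and 2ζω_n = 5.8, so ζ = 5.8/(2·2.546) = 1.14.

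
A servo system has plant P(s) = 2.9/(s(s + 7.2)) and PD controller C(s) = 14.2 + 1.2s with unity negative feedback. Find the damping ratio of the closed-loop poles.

ζ = 0.832

Forward path: (14.2 + 1.2s)·2.9/(s(s+7.2)). The closed-loop characteristic equation is s² + (7.2 + 2.9·1.2)s + 2.9·14.2 = 0.
That is s² + 10.68s + 41.18 = 0, so ω_n = 6.417 rad/s and ζ = 10.68/(2·6.417) = 0.8321.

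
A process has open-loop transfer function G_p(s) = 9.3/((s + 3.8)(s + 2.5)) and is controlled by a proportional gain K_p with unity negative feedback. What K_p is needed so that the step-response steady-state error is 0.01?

The loop is type 0, so e_ss(step) = 1/(1 + K_pos) with K_pos = K_p·G_p(0).
G_p(0) = 0.9789. Require 1/(1 + K_p·0.9789) = 0.01, so 1 + 0.9789·K_p = 100.
K_p = (100 − 1)/0.9789 = 101.

K_p = 101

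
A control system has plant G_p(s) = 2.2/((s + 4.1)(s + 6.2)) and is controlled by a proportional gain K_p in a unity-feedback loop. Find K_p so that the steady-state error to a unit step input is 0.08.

K_p = 133

Steady-state error for a unit step on this type-0 loop is 1/(1 + K_p·G_p(0)).
G_p(0) = 0.08655. Require 1/(1 + K_p·0.08655) = 0.08, so 1 + 0.08655·K_p = 12.5.
K_p = (12.5 − 1)/0.08655 = 133.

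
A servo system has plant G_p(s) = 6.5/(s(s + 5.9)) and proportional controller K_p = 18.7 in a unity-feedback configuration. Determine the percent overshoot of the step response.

From 1 + K_pG_p(s) = 0: s² + 5.9s + 121.5 = 0 ⇒ ω_n = 11.02, ζ = 0.2676.
%OS = 100·exp(−πζ/√(1−ζ²)) = 100·exp(−π·0.2676/√0.9284) = 41.8%.

41.8%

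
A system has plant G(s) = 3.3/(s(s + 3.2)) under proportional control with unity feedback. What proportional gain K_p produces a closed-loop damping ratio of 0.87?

Closed-loop characteristic equation: s² + 3.2s + K_p·3.3 = 0.
So ω_n = √(3.3K_p) and 2ζω_n = 3.2, giving ζ = 3.2/(2√(3.3K_p)).
Setting ζ = 0.87: √(3.3K_p) = 3.2/(2·0.87) = 1.839, so K_p = 3.382/3.3 = 1.02.

K_p = 1.02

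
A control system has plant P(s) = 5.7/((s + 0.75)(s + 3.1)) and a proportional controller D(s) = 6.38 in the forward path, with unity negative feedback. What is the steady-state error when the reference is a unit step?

0.0601

The loop is type 0. Static position error constant K_pos = D(0)·P(0) = 6.38·2.452 = 15.64.
Steady-state error to a unit step: e_ss = 1/(1+K_pos) = 1/16.64 = 0.0601.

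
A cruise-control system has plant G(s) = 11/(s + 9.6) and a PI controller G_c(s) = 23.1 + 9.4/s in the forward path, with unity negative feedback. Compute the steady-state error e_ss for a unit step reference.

The open loop G_c(s)G(s) has a pole at the origin (type 1), so the static position error constant is infinite and e_ss = 1/(1+∞) = 0.

0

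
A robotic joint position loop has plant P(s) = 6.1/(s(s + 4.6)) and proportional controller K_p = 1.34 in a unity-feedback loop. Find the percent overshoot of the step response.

1.42%

From 1 + K_pP(s) = 0: s² + 4.6s + 8.174 = 0 ⇒ ω_n = 2.859, ζ = 0.8045.
%OS = 100·exp(−πζ/√(1−ζ²)) = 100·exp(−π·0.8045/√0.3528) = 1.42%.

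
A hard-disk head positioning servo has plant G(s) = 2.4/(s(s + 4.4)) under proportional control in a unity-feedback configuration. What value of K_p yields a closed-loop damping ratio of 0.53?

K_p = 7.18

Closed-loop characteristic equation: s² + 4.4s + K_p·2.4 = 0.
So ω_n = √(2.4K_p) and 2ζω_n = 4.4, giving ζ = 4.4/(2√(2.4K_p)).
Setting ζ = 0.53: √(2.4K_p) = 4.4/(2·0.53) = 4.151, so K_p = 17.23/2.4 = 7.18.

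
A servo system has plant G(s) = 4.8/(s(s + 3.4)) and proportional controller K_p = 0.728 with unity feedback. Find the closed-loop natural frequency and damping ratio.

ω_n = 1.87 rad/s, ζ = 0.909

The closed-loop denominator is s(s+3.4) + 0.728·4.8 = s² + 3.4s + 3.494.
So ω_n² = 3.494 ⇒ ω_n = 1.869 rad/s, and ζ = 3.4/(2ω_n) = 0.909.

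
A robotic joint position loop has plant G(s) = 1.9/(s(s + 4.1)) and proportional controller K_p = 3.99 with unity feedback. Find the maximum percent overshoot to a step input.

3.01%

The closed-loop denominator s² + 4.1s + 7.581 gives ω_n = √7.581 = 2.753 and ζ = 4.1/(2ω_n) = 0.7445.
%OS = 100·exp(−πζ/√(1−ζ²)) = 100·exp(−π·0.7445/√0.4457) = 3.01%.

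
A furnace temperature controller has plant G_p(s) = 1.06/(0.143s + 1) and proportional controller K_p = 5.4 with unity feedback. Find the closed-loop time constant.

Closed loop: T(s) = K_p·G_p/(1+K_p·G_p) = 5.724/(0.143s + 1 + 5.724), with pole at s = −(1 + 5.724)/0.143 = −47.02.
Closed-loop time constant τ = 1/47.02 = 0.0213 s.

τ = 0.0213 s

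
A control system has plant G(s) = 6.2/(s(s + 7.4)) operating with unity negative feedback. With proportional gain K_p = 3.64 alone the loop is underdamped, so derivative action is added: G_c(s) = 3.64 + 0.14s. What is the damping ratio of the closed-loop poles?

Forward path: (3.64 + 0.14s)·6.2/(s(s+7.4)). The closed-loop characteristic equation is s² + (7.4 + 6.2·0.14)s + 6.2·3.64 = 0.
That is s² + 8.268s + 22.57 = 0, so ω_n = 4.751 rad/s and ζ = 8.268/(2·4.751) = 0.8702.

ζ = 0.87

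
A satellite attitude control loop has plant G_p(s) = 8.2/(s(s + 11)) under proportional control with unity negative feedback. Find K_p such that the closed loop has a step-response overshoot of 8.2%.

K_p = 9.51

From %OS = 100·exp(−πζ/√(1−ζ²)) = 8.2%, ζ = −ln(0.082)/√(π²+ln²(0.082)) = 0.6228.
Characteristic equation s² + 11s + 8.2K_p = 0 gives ζ = 11/(2√(8.2K_p)).
Setting ζ = 0.6228: √(8.2K_p) = 11/(2·0.6228) = 8.831, so K_p = 77.98/8.2 = 9.51.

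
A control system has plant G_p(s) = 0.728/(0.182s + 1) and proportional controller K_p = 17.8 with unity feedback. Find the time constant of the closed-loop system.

Closed loop: T(s) = K_p·G_p/(1+K_p·G_p) = 12.96/(0.182s + 1 + 12.96), with pole at s = −(1 + 12.96)/0.182 = −76.69.
Closed-loop time constant τ = 1/76.69 = 0.013 s.

τ = 0.013 s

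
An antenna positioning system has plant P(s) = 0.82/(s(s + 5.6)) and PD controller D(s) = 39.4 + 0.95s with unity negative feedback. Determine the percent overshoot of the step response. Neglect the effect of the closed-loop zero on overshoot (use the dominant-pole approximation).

Forward path: (39.4 + 0.95s)·0.82/(s(s+5.6)). The closed-loop characteristic equation is s² + (5.6 + 0.82·0.95)s + 0.82·39.4 = 0.
That is s² + 6.379s + 32.31 = 0, so ω_n = 5.684 rad/s and ζ = 6.379/(2·5.684) = 0.5611.
%OS = 100·exp(−πζ/√(1−ζ²)) = 11.9%.

11.9%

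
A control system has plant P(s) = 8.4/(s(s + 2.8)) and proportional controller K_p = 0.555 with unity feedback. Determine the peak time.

Closed-loop characteristic equation: s² + 2.8s + 4.662 = 0, so ω_n = 2.159 rad/s and ζ = 2.8/(2·2.159) = 0.6484.
Damped frequency ω_d = ω_n√(1−ζ²) = 1.644 rad/s, so peak time T_p = π/ω_d = 1.91 s.

T_p = 1.91 s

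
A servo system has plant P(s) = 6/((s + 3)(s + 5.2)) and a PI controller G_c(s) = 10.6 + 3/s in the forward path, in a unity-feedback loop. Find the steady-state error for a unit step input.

0

The open loop G_c(s)P(s) has a pole at the origin (type 1), so the static position error constant is infinite and e_ss = 1/(1+∞) = 0.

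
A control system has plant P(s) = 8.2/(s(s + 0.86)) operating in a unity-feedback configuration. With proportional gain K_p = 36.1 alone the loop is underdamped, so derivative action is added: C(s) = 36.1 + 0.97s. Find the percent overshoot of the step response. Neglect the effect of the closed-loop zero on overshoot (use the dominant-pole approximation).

43.5%

Forward path: (36.1 + 0.97s)·8.2/(s(s+0.86)). The closed-loop characteristic equation is s² + (0.86 + 8.2·0.97)s + 8.2·36.1 = 0.
That is s² + 8.814s + 296 = 0, so ω_n = 17.21 rad/s and ζ = 8.814/(2·17.21) = 0.2561.
%OS = 100·exp(−πζ/√(1−ζ²)) = 43.5%.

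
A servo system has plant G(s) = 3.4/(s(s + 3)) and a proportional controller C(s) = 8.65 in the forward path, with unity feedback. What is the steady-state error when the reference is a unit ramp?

0.102

The loop has one pole at the origin (type 1). Velocity error constant K_v = lim_{s→0} s·C(s)G(s) = 8.65·3.4/3 = 9.803.
Steady-state error to a unit ramp: e_ss = 1/K_v = 0.102.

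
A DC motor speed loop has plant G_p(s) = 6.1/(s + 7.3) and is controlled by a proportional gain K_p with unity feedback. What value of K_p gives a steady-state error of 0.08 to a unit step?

For a type-0 loop with proportional control, e_ss = 1/(1 + K_p·G_p(0)).
G_p(0) = 0.8356. Require 1/(1 + K_p·0.8356) = 0.08, so 1 + 0.8356·K_p = 12.5.
K_p = (12.5 − 1)/0.8356 = 13.8.

K_p = 13.8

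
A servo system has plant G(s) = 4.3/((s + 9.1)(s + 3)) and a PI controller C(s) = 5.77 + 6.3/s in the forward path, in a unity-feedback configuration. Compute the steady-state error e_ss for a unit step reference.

0

The open loop C(s)G(s) has a pole at the origin (type 1), so the static position error constant is infinite and e_ss = 1/(1+∞) = 0.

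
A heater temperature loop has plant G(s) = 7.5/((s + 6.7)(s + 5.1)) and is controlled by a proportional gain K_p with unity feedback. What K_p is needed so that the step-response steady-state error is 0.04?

For a type-0 loop with proportional control, e_ss = 1/(1 + K_p·G(0)).
G(0) = 0.2195. Require 1/(1 + K_p·0.2195) = 0.04, so 1 + 0.2195·K_p = 25.
K_p = (25 − 1)/0.2195 = 109.

K_p = 109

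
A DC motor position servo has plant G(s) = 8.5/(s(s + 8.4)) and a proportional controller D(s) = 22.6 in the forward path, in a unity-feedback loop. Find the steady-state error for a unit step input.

0

The open loop D(s)G(s) has a pole at the origin (type 1), so the static position error constant is infinite and e_ss = 1/(1+∞) = 0.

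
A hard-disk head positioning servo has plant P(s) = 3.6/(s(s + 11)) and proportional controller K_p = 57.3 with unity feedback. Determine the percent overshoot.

27.2%

From 1 + K_pP(s) = 0: s² + 11s + 206.3 = 0 ⇒ ω_n = 14.36, ζ = 0.3829.
%OS = 100·exp(−πζ/√(1−ζ²)) = 100·exp(−π·0.3829/√0.8534) = 27.2%.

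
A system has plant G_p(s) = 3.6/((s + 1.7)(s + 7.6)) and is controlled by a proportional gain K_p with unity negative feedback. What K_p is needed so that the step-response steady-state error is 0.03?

K_p = 116

The loop is type 0, so e_ss(step) = 1/(1 + K_pos) with K_pos = K_p·G_p(0).
G_p(0) = 0.2786. Require 1/(1 + K_p·0.2786) = 0.03, so 1 + 0.2786·K_p = 33.33.
K_p = (33.33 − 1)/0.2786 = 116.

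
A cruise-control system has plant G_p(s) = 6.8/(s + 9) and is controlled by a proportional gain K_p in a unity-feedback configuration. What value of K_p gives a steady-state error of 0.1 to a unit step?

K_p = 11.9

Steady-state error for a unit step on this type-0 loop is 1/(1 + K_p·G_p(0)).
G_p(0) = 0.7556. Require 1/(1 + K_p·0.7556) = 0.1, so 1 + 0.7556·K_p = 10.
K_p = (10 − 1)/0.7556 = 11.9.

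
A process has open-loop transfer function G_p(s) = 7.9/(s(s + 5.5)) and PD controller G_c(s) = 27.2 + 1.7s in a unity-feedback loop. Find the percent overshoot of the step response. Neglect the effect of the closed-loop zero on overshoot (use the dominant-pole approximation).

Forward path: (27.2 + 1.7s)·7.9/(s(s+5.5)). The closed-loop characteristic equation is s² + (5.5 + 7.9·1.7)s + 7.9·27.2 = 0.
That is s² + 18.93s + 214.9 = 0, so ω_n = 14.66 rad/s and ζ = 18.93/(2·14.66) = 0.6457.
%OS = 100·exp(−πζ/√(1−ζ²)) = 7.02%.

7.02%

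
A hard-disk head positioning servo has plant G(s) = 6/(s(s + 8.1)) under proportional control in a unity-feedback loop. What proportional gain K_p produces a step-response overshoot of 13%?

From %OS = 100·exp(−πζ/√(1−ζ²)) = 13%, ζ = −ln(0.13)/√(π²+ln²(0.13)) = 0.5446.
Characteristic equation s² + 8.1s + 6K_p = 0 gives ζ = 8.1/(2√(6K_p)).
Setting ζ = 0.5446: √(6K_p) = 8.1/(2·0.5446) = 7.436, so K_p = 55.29/6 = 9.22.

K_p = 9.22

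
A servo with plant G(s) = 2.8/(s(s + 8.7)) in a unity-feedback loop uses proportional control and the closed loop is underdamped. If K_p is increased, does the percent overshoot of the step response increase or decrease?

increase

ζ = 8.7/(2√(2.8K_p)) decreases as K_p grows; lower damping means more overshoot.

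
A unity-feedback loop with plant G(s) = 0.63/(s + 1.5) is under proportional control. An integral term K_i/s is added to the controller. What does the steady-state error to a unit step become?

The integrator makes K_pos = lim_{s→0} C(s)G(s) infinite, so e_ss = 1/(1+K_pos) = 0.

0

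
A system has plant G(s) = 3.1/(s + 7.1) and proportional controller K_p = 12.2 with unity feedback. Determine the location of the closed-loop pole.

Closed-loop transfer function: T(s) = K_p·G(s)/(1 + K_p·G(s)) = 37.82/(s + 7.1 + 37.82) = 37.82/(s + 44.92).
The closed-loop pole is at s = −44.92.

s = -44.92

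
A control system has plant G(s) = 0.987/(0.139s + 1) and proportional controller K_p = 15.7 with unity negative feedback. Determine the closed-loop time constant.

τ = 0.00843 s

Closed loop: T(s) = K_p·G/(1+K_p·G) = 15.5/(0.139s + 1 + 15.5), with pole at s = −(1 + 15.5)/0.139 = −118.7.
Closed-loop time constant τ = 1/118.7 = 0.00843 s.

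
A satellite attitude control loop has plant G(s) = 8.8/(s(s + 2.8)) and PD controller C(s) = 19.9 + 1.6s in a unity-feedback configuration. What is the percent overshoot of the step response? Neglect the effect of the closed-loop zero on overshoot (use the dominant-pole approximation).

Forward path: (19.9 + 1.6s)·8.8/(s(s+2.8)). The closed-loop characteristic equation is s² + (2.8 + 8.8·1.6)s + 8.8·19.9 = 0.
That is s² + 16.88s + 175.1 = 0, so ω_n = 13.23 rad/s and ζ = 16.88/(2·13.23) = 0.6378.
%OS = 100·exp(−πζ/√(1−ζ²)) = 7.42%.

7.42%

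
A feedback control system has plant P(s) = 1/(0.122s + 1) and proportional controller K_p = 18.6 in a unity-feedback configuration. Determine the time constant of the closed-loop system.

Closed loop: T(s) = K_p·P/(1+K_p·P) = 18.6/(0.122s + 1 + 18.6), with pole at s = −(1 + 18.6)/0.122 = −160.7.
Closed-loop time constant τ = 1/160.7 = 0.00622 s.

τ = 0.00622 s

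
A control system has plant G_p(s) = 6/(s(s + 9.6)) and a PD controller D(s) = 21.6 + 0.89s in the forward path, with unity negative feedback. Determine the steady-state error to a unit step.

The open loop D(s)G_p(s) has a pole at the origin (type 1), so the static position error constant is infinite and e_ss = 1/(1+∞) = 0.

0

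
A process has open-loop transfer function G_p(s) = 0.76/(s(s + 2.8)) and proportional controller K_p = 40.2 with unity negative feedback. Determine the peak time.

T_p = 0.588 s

The closed-loop denominator s² + 2.8s + 30.55 gives ω_n = √30.55 = 5.527 and ζ = 2.8/(2ω_n) = 0.2533.
Damped frequency ω_d = ω_n√(1−ζ²) = 5.347 rad/s, so peak time T_p = π/ω_d = 0.588 s.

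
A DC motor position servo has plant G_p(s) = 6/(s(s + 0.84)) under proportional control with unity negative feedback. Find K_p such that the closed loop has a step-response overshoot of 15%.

From %OS = 100·exp(−πζ/√(1−ζ²)) = 15%, ζ = −ln(0.15)/√(π²+ln²(0.15)) = 0.5169.
Characteristic equation s² + 0.84s + 6K_p = 0 gives ζ = 0.84/(2√(6K_p)).
Setting ζ = 0.5169: √(6K_p) = 0.84/(2·0.5169) = 0.8125, so K_p = 0.6601/6 = 0.11.

K_p = 0.11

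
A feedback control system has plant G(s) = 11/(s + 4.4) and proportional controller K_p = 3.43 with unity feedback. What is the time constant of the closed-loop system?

Closed-loop transfer function: T(s) = K_p·G(s)/(1 + K_p·G(s)) = 37.73/(s + 4.4 + 37.73) = 37.73/(s + 42.13).
Time constant τ = 1/42.13 = 0.0237 s.

τ = 0.0237 s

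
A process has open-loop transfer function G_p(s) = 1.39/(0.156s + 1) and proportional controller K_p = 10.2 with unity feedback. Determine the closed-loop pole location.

s = -97.29

Closed loop: T(s) = K_p·G_p/(1+K_p·G_p) = 14.18/(0.156s + 1 + 14.18), with pole at s = −(1 + 14.18)/0.156 = −97.29.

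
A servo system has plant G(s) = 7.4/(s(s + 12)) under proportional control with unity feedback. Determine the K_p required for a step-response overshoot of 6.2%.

From %OS = 100·exp(−πζ/√(1−ζ²)) = 6.2%, ζ = −ln(0.062)/√(π²+ln²(0.062)) = 0.6628.
Characteristic equation s² + 12s + 7.4K_p = 0 gives ζ = 12/(2√(7.4K_p)).
Setting ζ = 0.6628: √(7.4K_p) = 12/(2·0.6628) = 9.053, so K_p = 81.95/7.4 = 11.1.

K_p = 11.1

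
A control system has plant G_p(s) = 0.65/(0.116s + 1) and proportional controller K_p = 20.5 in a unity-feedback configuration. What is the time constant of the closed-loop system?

τ = 0.0081 s

Closed loop: T(s) = K_p·G_p/(1+K_p·G_p) = 13.33/(0.116s + 1 + 13.33), with pole at s = −(1 + 13.33)/0.116 = −123.5.
Closed-loop time constant τ = 1/123.5 = 0.0081 s.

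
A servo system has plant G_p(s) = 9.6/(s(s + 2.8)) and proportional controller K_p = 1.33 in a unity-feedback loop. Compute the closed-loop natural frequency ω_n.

ω_n = 3.57 rad/s

With unity feedback the closed-loop characteristic equation is s² + 2.8s + 1.33·9.6 = s² + 2.8s + 12.77 = 0.
Matching s² + 2ζω_n s + ω_n²: ω_n = √12.77 = 3.573 rad/s and 2ζω_n = 2.8, so ζ = 2.8/(2·3.573) = 0.392.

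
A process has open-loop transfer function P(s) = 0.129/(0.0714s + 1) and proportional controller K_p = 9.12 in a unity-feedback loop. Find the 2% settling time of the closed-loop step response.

T_s ≈ 0.131 s

Closed loop: T(s) = K_p·P/(1+K_p·P) = 1.176/(0.0714s + 1 + 1.176), with pole at s = −(1 + 1.176)/0.0714 = −30.48.
τ = 1/30.48 = 0.03281 s, so 2% settling time ≈ 4τ = 0.131 s.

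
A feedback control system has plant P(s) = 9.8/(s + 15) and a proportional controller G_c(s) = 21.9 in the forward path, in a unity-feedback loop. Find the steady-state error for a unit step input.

0.0653

The loop is type 0. Static position error constant K_pos = G_c(0)·P(0) = 21.9·0.6533 = 14.31.
Steady-state error to a unit step: e_ss = 1/(1+K_pos) = 1/15.31 = 0.0653.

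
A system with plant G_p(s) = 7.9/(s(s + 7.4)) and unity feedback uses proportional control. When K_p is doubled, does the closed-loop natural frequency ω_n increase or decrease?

increase

ω_n = √(7.9·K_p), which grows with K_p.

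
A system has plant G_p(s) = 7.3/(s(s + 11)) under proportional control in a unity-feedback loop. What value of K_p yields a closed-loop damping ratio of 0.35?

Closed-loop characteristic equation: s² + 11s + K_p·7.3 = 0.
So ω_n = √(7.3K_p) and 2ζω_n = 11, giving ζ = 11/(2√(7.3K_p)).
Setting ζ = 0.35: √(7.3K_p) = 11/(2·0.35) = 15.71, so K_p = 246.9/7.3 = 33.8.

K_p = 33.8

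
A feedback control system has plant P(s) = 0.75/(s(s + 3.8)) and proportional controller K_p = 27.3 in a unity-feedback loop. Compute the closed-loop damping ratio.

The closed-loop denominator is s(s+3.8) + 27.3·0.75 = s² + 3.8s + 20.48.
Matching s² + 2ζω_n s + ω_n²: ω_n = √20.48 = 4.525 rad/s and 2ζω_n = 3.8, so ζ = 3.8/(2·4.525) = 0.42.

ζ = 0.42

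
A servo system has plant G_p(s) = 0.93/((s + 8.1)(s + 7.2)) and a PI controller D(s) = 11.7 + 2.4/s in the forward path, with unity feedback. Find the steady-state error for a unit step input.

0

The open loop D(s)G_p(s) has a pole at the origin (type 1), so the static position error constant is infinite and e_ss = 1/(1+∞) = 0.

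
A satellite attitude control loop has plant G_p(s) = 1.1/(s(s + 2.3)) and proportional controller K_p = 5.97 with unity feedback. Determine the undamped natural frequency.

The closed-loop denominator is s(s+2.3) + 5.97·1.1 = s² + 2.3s + 6.567.
So ω_n² = 6.567 ⇒ ω_n = 2.563 rad/s, and ζ = 2.3/(2ω_n) = 0.449.

ω_n = 2.56 rad/s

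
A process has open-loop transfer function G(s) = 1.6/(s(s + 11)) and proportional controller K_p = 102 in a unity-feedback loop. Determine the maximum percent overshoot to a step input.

From 1 + K_pG(s) = 0: s² + 11s + 163.2 = 0 ⇒ ω_n = 12.77, ζ = 0.4305.
%OS = 100·exp(−πζ/√(1−ζ²)) = 100·exp(−π·0.4305/√0.8146) = 22.3%.

22.3%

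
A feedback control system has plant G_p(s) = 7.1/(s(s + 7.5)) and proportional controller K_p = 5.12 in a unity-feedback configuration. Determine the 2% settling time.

T_s ≈ 1.07 s

The closed-loop denominator s² + 7.5s + 36.35 gives ω_n = √36.35 = 6.029 and ζ = 7.5/(2ω_n) = 0.622.
2% settling time T_s ≈ 4/(ζω_n) = 4/3.75 = 1.07 s.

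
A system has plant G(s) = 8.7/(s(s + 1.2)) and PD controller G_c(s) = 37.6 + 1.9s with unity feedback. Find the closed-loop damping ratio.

Forward path: (37.6 + 1.9s)·8.7/(s(s+1.2)). The closed-loop characteristic equation is s² + (1.2 + 8.7·1.9)s + 8.7·37.6 = 0.
That is s² + 17.73s + 327.1 = 0, so ω_n = 18.09 rad/s and ζ = 17.73/(2·18.09) = 0.4901.

ζ = 0.49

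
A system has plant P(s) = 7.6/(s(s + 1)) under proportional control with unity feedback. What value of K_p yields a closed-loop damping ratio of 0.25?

K_p = 0.526

Closed-loop characteristic equation: s² + 1s + K_p·7.6 = 0.
So ω_n = √(7.6K_p) and 2ζω_n = 1, giving ζ = 1/(2√(7.6K_p)).
Setting ζ = 0.25: √(7.6K_p) = 1/(2·0.25) = 2, so K_p = 4/7.6 = 0.526.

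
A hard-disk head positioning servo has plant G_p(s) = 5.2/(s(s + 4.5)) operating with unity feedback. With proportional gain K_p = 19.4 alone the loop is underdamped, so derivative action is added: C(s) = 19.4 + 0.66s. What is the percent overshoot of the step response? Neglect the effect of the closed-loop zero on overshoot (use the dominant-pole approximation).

25.9%

Forward path: (19.4 + 0.66s)·5.2/(s(s+4.5)). The closed-loop characteristic equation is s² + (4.5 + 5.2·0.66)s + 5.2·19.4 = 0.
That is s² + 7.932s + 100.9 = 0, so ω_n = 10.04 rad/s and ζ = 7.932/(2·10.04) = 0.3949.
%OS = 100·exp(−πζ/√(1−ζ²)) = 25.9%.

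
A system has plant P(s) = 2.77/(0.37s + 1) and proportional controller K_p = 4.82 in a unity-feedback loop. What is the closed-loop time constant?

Closed loop: T(s) = K_p·P/(1+K_p·P) = 13.35/(0.37s + 1 + 13.35), with pole at s = −(1 + 13.35)/0.37 = −38.79.
Closed-loop time constant τ = 1/38.79 = 0.0258 s.

τ = 0.0258 s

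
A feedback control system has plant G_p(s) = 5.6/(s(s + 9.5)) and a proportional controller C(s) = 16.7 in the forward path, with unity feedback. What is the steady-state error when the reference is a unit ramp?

The loop has one pole at the origin (type 1). Velocity error constant K_v = lim_{s→0} s·C(s)G_p(s) = 16.7·5.6/9.5 = 9.844.
Steady-state error to a unit ramp: e_ss = 1/K_v = 0.102.

0.102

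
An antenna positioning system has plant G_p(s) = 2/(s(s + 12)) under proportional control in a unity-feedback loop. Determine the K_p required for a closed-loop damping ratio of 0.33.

K_p = 165

Closed-loop characteristic equation: s² + 12s + K_p·2 = 0.
So ω_n = √(2K_p) and 2ζω_n = 12, giving ζ = 12/(2√(2K_p)).
Setting ζ = 0.33: √(2K_p) = 12/(2·0.33) = 18.18, so K_p = 330.6/2 = 165.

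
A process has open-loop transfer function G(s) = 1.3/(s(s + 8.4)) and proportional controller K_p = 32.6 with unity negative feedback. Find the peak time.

The closed-loop denominator s² + 8.4s + 42.38 gives ω_n = √42.38 = 6.51 and ζ = 8.4/(2ω_n) = 0.6452.
Damped frequency ω_d = ω_n√(1−ζ²) = 4.974 rad/s, so peak time T_p = π/ω_d = 0.632 s.

T_p = 0.632 s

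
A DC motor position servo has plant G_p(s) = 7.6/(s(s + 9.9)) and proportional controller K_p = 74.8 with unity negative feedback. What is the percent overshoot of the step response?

51.3%

Closed-loop characteristic equation: s² + 9.9s + 568.5 = 0, so ω_n = 23.84 rad/s and ζ = 9.9/(2·23.84) = 0.2076.
%OS = 100·exp(−πζ/√(1−ζ²)) = 100·exp(−π·0.2076/√0.9569) = 51.3%.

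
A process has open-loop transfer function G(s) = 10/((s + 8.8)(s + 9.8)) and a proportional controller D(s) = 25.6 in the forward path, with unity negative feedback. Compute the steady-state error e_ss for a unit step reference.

0.252

The loop is type 0. Static position error constant K_pos = D(0)·G(0) = 25.6·0.116 = 2.968.
Steady-state error to a unit step: e_ss = 1/(1+K_pos) = 1/3.968 = 0.252.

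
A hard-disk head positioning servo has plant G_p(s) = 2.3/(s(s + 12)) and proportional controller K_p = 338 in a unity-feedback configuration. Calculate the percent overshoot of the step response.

50%

The closed-loop denominator s² + 12s + 777.4 gives ω_n = √777.4 = 27.88 and ζ = 12/(2ω_n) = 0.2152.
%OS = 100·exp(−πζ/√(1−ζ²)) = 100·exp(−π·0.2152/√0.9537) = 50%.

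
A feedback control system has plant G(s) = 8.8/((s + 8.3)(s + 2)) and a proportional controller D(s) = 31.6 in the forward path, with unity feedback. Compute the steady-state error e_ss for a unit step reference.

The loop is type 0. Static position error constant K_pos = D(0)·G(0) = 31.6·0.5301 = 16.75.
Steady-state error to a unit step: e_ss = 1/(1+K_pos) = 1/17.75 = 0.0563.

0.0563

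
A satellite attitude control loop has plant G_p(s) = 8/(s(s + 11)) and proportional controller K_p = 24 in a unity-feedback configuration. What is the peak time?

Closed-loop characteristic equation: s² + 11s + 192 = 0, so ω_n = 13.86 rad/s and ζ = 11/(2·13.86) = 0.3969.
Damped frequency ω_d = ω_n√(1−ζ²) = 12.72 rad/s, so peak time T_p = π/ω_d = 0.247 s.

T_p = 0.247 s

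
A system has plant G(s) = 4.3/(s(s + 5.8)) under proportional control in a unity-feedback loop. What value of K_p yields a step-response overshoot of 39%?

K_p = 23.7

From %OS = 100·exp(−πζ/√(1−ζ²)) = 39%, ζ = −ln(0.39)/√(π²+ln²(0.39)) = 0.2871.
Characteristic equation s² + 5.8s + 4.3K_p = 0 gives ζ = 5.8/(2√(4.3K_p)).
Setting ζ = 0.2871: √(4.3K_p) = 5.8/(2·0.2871) = 10.1, so K_p = 102/4.3 = 23.7.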